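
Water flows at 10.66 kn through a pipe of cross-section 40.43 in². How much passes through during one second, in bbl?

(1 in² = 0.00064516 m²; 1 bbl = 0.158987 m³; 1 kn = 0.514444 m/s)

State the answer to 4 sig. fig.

10.66 kn × 0.514444 = 5.48397 m/s
40.43 in² × 0.00064516 = 0.0260838 m²
V = v × A × t = 5.48397 m/s × 0.0260838 m² × 1 s = 0.143043 m³
0.143043 m³ ÷ (0.158987 m³/bbl) = 0.899715 bbl

0.8997 bbl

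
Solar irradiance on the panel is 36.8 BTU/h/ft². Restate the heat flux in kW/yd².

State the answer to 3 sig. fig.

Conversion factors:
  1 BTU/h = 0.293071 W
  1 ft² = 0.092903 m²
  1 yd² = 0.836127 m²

36.8 BTU/h/ft² × 0.293071 W/BTU/h ÷ 0.092903 m²/ft² = 116.089 W/m²
116.089 W/m² ÷ 1000 W/kW × 0.836127 m²/yd² = 0.0970651 kW/yd²

0.0971 kW/yd²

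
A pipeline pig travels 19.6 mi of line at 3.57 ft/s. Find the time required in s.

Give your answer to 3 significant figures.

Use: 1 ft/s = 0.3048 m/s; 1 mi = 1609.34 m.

19.6 mi × 1609.34 → 31543.1 m
3.57 ft/s × 0.3048 → 1.08814 m/s
t = d / v = 31543.1 m / 1.08814 m/s = 28988.1 s

2.90×10⁴ s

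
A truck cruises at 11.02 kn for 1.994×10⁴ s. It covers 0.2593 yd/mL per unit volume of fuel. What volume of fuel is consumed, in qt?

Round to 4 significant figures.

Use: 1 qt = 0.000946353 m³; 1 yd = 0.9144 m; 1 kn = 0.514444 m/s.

503.8 qt

11.02 kn → 5.66917 m/s
d = v × t = 5.66917 × 19940 = 113043 m
0.2593 yd/mL → 237104 m/m³
V = d / (distance per unit fuel) = 113043 / 237104 = 0.476765 m³
In qt: 0.476765 / 0.000946353 = 503.792 qt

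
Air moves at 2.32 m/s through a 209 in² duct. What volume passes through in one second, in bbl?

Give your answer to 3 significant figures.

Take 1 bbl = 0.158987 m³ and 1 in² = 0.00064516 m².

209 in² × 0.00064516 = 0.134838 m²
V = v × A × t = 2.32 m/s × 0.134838 m² × 1 s = 0.312824 m³
0.312824 m³ ÷ (0.158987 m³/bbl) = 1.96761 bbl

1.97 bbl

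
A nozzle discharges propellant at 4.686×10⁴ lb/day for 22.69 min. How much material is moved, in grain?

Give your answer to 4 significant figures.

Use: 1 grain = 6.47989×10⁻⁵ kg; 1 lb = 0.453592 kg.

5.169×10⁶ grain

4.686×10⁴ lb/day → 0.246011 kg/s
22.69 min → 1361.4 s
m = ṁ × t = 0.246011 × 1361.4 = 334.919 kg
In grain: 334.919 / 6.47989×10⁻⁵ = 5.16859×10⁶ grain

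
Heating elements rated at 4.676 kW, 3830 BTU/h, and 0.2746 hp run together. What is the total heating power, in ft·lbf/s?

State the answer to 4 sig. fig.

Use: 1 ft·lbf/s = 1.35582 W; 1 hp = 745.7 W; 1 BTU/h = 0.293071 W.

4.676 kW × 1000 = 4676 W
3830 BTU/h × 0.293071 = 1122.46 W
0.2746 hp × 745.7 = 204.769 W
Combined: 4676 + 1122.46 + 204.769 = 6003.23 W
In ft·lbf/s: 6003.23 / 1.35582 = 4427.75 ft·lbf/s

4428 ft·lbf/s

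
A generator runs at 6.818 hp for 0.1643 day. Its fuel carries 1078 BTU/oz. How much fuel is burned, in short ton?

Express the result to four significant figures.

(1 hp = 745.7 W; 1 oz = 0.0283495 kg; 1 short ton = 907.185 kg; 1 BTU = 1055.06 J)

6.818 hp → 5084.18 W
0.1643 day → 14195.5 s
E = P × t = 5084.18 × 14195.5 = 7.21725×10⁷ J
1078 BTU/oz → 4.0119×10⁷ J/kg
m = E / e_s = 7.21725×10⁷ / 4.0119×10⁷ = 1.79896 kg
In short ton: 1.79896 / 907.185 = 0.00198301 short ton

0.001983 short ton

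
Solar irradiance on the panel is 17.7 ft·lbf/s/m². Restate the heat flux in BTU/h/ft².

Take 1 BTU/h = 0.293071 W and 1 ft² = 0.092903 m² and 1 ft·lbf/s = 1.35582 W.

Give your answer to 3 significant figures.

17.7 ft·lbf/s/m² × 1.35582 W/ft·lbf/s = 23.998 W/m²
23.998 W/m² ÷ 0.293071 W/BTU/h × 0.092903 m²/ft² = 7.60732 BTU/h/ft²

7.61 BTU/h/ft²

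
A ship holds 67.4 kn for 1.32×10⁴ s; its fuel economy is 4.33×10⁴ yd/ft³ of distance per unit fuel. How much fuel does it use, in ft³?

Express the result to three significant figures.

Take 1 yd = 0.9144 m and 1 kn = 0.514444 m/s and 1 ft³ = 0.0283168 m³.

11.6 ft³

67.4 kn → 34.6735 m/s
d = v × t = 34.6735 × 13200 = 457690 m
4.33×10⁴ yd/ft³ → 1.39823×10⁶ m/m³
V = d / (distance per unit fuel) = 457690 / 1.39823×10⁶ = 0.327335 m³
In ft³: 0.327335 / 0.0283168 = 11.5597 ft³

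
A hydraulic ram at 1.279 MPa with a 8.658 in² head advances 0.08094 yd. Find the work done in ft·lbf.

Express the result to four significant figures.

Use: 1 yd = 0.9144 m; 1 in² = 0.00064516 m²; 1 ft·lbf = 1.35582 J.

390.0 ft·lbf

1.279 MPa → 1.279×10⁶ Pa
8.658 in² → 0.0055858 m²
F = P × A = 1.279×10⁶ × 0.0055858 = 7144.24 N
0.08094 yd → 0.0740115 m
W = F × d = 7144.24 × 0.0740115 = 528.756 J
In ft·lbf: 528.756 / 1.35582 = 389.99 ft·lbf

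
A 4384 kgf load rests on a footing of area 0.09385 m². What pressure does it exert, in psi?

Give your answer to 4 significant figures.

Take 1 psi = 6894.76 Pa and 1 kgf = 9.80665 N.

66.44 psi

4384 kgf × 9.80665 = 42992.4 N
P = F / A = 42992.4 N / 0.09385 m² = 458097 Pa
458097 Pa ÷ (6894.76 Pa/psi) = 66.4413 psi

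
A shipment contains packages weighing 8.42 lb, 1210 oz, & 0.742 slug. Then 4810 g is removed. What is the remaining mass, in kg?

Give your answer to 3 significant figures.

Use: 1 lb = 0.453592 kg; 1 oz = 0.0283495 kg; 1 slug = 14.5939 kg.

8.42 lb × 0.453592 = 3.81924 kg
1210 oz × 0.0283495 = 34.3029 kg
0.742 slug × 14.5939 = 10.8287 kg
4810 g × 0.001 = 4.81 kg
Sum: 3.81924 + 34.3029 + 10.8287 − 4.81 = 44.1408 kg

44.1 kg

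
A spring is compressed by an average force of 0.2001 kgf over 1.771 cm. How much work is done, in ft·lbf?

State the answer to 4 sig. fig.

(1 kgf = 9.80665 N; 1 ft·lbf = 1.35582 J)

0.02563 ft·lbf

0.2001 kgf × 9.80665 = 1.96231 N
1.771 cm × 0.01 = 0.01771 m
W = F × d = 1.96231 N × 0.01771 m = 0.0347525 J
0.0347525 J ÷ (1.35582 J/ft·lbf) = 0.0256321 ft·lbf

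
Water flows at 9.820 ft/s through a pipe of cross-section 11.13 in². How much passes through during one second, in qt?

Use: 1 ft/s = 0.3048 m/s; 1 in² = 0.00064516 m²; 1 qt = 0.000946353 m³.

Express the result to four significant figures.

9.820 ft/s × 0.3048 → 2.99314 m/s
11.13 in² × 0.00064516 → 0.00718063 m²
V = v × A × t = 2.99314 m/s × 0.00718063 m² × 1 s = 0.0214926 m³
0.0214926 m³ ÷ (0.000946353 m³/qt) = 22.711 qt

22.71 qt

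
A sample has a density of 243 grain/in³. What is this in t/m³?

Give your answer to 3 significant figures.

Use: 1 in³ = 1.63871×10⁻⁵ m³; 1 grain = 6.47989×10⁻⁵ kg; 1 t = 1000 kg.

243 grain/in³ × 6.47989×10⁻⁵ kg/grain ÷ 1.63871×10⁻⁵ m³/in³ = 960.886 kg/m³
960.886 kg/m³ ÷ 1000 kg/t = 0.960886 t/m³

0.961 t/m³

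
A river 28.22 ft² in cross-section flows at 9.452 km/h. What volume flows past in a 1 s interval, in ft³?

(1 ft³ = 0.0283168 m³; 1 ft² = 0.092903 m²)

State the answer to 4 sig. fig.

243.1 ft³

9.452 km/h × (1/3.6) → 2.62556 m/s
28.22 ft² × 0.092903 → 2.62172 m²
V = v × A × t = 2.62556 m/s × 2.62172 m² × 1 s = 6.88348 m³
6.88348 m³ ÷ (0.0283168 m³/ft³) = 243.088 ft³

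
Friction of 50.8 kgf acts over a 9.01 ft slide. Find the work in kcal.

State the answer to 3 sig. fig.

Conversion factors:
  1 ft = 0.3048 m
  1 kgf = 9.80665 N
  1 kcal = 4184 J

0.327 kcal

50.8 kgf × 9.80665 = 498.178 N
9.01 ft × 0.3048 = 2.74625 m
W = F × d = 498.178 N × 2.74625 m = 1368.12 J
1368.12 J ÷ (4184 J/kcal) = 0.326989 kcal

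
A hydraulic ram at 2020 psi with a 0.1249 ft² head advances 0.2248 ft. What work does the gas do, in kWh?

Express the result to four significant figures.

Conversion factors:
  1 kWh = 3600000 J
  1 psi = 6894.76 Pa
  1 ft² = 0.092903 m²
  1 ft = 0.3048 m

0.003076 kWh

2020 psi → 1.39274×10⁷ Pa
0.1249 ft² → 0.0116036 m²
F = P × A = 1.39274×10⁷ × 0.0116036 = 161608 N
0.2248 ft → 0.068519 m
W = F × d = 161608 × 0.068519 = 11073.2 J
In kWh: 11073.2 / 3600000 = 0.00307589 kWh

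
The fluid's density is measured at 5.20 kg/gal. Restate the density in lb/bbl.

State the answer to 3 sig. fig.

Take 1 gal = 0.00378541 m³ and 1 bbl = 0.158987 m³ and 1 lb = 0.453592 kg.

5.20 kg/gal ÷ 0.00378541 m³/gal = 1373.7 kg/m³
1373.7 kg/m³ ÷ 0.453592 kg/lb × 0.158987 m³/bbl = 481.491 lb/bbl

481 lb/bbl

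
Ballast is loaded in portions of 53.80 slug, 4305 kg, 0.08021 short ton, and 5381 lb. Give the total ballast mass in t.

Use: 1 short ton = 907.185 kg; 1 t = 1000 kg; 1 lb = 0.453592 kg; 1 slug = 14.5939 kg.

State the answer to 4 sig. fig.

53.80 slug × 14.5939 = 785.152 kg
4305 kg (already kg)
0.08021 short ton × 907.185 = 72.7653 kg
5381 lb × 0.453592 = 2440.78 kg
Total: 785.152 + 4305 + 72.7653 + 2440.78 = 7603.7 kg
In t: 7603.7 / 1000 = 7.6037 t

7.604 t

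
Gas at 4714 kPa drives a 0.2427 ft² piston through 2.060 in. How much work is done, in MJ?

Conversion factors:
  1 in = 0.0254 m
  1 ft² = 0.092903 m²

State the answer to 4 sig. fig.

0.005561 MJ

4714 kPa → 4.714×10⁶ Pa
0.2427 ft² → 0.0225476 m²
F = P × A = 4.714×10⁶ × 0.0225476 = 106289 N
2.060 in → 0.052324 m
W = F × d = 106289 × 0.052324 = 5561.47 J
In MJ: 5561.47 / 1000000 = 0.00556147 MJ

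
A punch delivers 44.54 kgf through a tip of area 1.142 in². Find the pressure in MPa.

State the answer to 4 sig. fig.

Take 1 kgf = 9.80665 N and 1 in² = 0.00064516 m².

44.54 kgf × 9.80665 → 436.788 N
1.142 in² × 0.00064516 → 7.36773×10⁻⁴ m²
P = F / A = 436.788 N / 7.36773×10⁻⁴ m² = 592839 Pa
592839 Pa ÷ (1000000 Pa/MPa) = 0.592839 MPa

0.5928 MPa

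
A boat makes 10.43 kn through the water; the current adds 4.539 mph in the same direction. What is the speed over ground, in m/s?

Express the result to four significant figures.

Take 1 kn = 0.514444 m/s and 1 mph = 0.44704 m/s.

10.43 kn × 0.514444 → 5.36565 m/s
4.539 mph × 0.44704 → 2.02911 m/s
Combined: 5.36565 + 2.02911 = 7.39476 m/s

7.395 m/s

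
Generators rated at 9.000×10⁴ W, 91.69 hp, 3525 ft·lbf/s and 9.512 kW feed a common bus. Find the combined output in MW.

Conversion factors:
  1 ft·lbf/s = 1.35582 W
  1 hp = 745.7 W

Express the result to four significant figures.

0.1727 MW

9.000×10⁴ W (already W)
91.69 hp × 745.7 = 68373.2 W
3525 ft·lbf/s × 1.35582 = 4779.27 W
9.512 kW × 1000 = 9512 W
Total: 90000 + 68373.2 + 4779.27 + 9512 = 172664 W
In MW: 172664 / 1000000 = 0.172664 MW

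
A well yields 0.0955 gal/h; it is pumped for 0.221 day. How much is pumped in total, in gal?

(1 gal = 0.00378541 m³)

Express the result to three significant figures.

0.0955 gal/h → 1.00419×10⁻⁷ m³/s
0.221 day → 19094.4 s
V = Q × t = 1.00419×10⁻⁷ × 19094.4 = 0.00191744 m³
In gal: 0.00191744 / 0.00378541 = 0.506534 gal

0.507 gal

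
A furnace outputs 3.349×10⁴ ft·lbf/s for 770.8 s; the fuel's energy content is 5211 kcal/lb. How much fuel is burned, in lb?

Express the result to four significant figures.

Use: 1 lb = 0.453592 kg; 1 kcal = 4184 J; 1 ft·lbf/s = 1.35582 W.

3.349×10⁴ ft·lbf/s → 45406.4 W
E = P × t = 45406.4 × 770.8 = 3.49993×10⁷ J
5211 kcal/lb → 4.8067×10⁷ J/kg
m = E / e_s = 3.49993×10⁷ / 4.8067×10⁷ = 0.728136 kg
In lb: 0.728136 / 0.453592 = 1.60527 lb

1.605 lb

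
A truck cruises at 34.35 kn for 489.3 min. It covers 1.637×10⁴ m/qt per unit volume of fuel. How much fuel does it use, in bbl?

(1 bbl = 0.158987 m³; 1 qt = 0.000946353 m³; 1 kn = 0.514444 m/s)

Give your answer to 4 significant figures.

34.35 kn → 17.6712 m/s
489.3 min → 29358 s
d = v × t = 17.6712 × 29358 = 518791 m
1.637×10⁴ m/qt → 1.7298×10⁷ m/m³
V = d / (distance per unit fuel) = 518791 / 1.7298×10⁷ = 0.0299914 m³
In bbl: 0.0299914 / 0.158987 = 0.188641 bbl

0.1886 bbl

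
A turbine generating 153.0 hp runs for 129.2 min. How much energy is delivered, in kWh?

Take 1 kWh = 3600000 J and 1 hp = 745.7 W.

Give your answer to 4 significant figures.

153.0 hp × 745.7 = 114092 W
129.2 min × 60 = 7752 s
E = P × t = 114092 W × 7752 s = 8.84441×10⁸ J
8.84441×10⁸ J ÷ (3600000 J/kWh) = 245.678 kWh

245.7 kWh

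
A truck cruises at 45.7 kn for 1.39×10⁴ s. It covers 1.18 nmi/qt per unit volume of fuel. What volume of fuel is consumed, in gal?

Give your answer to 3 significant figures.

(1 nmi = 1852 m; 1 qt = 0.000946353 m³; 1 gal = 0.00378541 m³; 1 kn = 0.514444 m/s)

37.4 gal

45.7 kn → 23.5101 m/s
d = v × t = 23.5101 × 13900 = 326790 m
1.18 nmi/qt → 2.30924×10⁶ m/m³
V = d / (distance per unit fuel) = 326790 / 2.30924×10⁶ = 0.141514 m³
In gal: 0.141514 / 0.00378541 = 37.3841 gal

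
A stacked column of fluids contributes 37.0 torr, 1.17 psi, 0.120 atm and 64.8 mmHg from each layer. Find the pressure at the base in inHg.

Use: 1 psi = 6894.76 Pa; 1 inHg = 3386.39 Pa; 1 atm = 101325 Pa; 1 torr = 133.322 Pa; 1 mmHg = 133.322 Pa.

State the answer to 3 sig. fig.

37.0 torr × 133.322 = 4932.91 Pa
1.17 psi × 6894.76 = 8066.87 Pa
0.120 atm × 101325 = 12159 Pa
64.8 mmHg × 133.322 = 8639.27 Pa
Combined: 4932.91 + 8066.87 + 12159 + 8639.27 = 33798 Pa
In inHg: 33798 / 3386.39 = 9.98054 inHg

9.98 inHg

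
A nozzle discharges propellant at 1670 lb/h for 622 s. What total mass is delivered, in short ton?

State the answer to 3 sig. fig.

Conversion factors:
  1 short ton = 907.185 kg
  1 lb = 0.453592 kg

1670 lb/h → 0.210416 kg/s
m = ṁ × t = 0.210416 × 622 = 130.879 kg
In short ton: 130.879 / 907.185 = 0.144269 short ton

0.144 short ton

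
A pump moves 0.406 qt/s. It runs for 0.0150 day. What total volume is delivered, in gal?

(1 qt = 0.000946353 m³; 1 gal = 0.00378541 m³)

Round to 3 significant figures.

0.406 qt/s → 3.84219×10⁻⁴ m³/s
0.0150 day → 1296 s
V = Q × t = 3.84219×10⁻⁴ × 1296 = 0.497948 m³
In gal: 0.497948 / 0.00378541 = 131.544 gal

132 gal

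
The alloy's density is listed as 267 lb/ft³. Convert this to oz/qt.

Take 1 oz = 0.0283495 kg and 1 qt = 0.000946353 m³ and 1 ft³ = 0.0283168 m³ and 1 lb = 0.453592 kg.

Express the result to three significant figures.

143 oz/qt

267 lb/ft³ × 0.453592 kg/lb ÷ 0.0283168 m³/ft³ = 4276.93 kg/m³
4276.93 kg/m³ ÷ 0.0283495 kg/oz × 0.000946353 m³/qt = 142.771 oz/qt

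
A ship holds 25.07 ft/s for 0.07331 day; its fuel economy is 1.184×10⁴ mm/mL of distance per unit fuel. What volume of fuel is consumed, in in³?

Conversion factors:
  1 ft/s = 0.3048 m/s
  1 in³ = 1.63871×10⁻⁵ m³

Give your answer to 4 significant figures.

25.07 ft/s → 7.64134 m/s
0.07331 day → 6333.98 s
d = v × t = 7.64134 × 6333.98 = 48400.1 m
1.184×10⁴ mm/mL → 1.184×10⁷ m/m³
V = d / (distance per unit fuel) = 48400.1 / 1.184×10⁷ = 0.00408785 m³
In in³: 0.00408785 / 1.63871×10⁻⁵ = 249.455 in³

249.5 in³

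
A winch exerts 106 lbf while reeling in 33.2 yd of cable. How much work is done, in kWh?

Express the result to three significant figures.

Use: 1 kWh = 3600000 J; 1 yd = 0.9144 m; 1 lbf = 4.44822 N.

106 lbf × 4.44822 → 471.511 N
33.2 yd × 0.9144 → 30.3581 m
W = F × d = 471.511 N × 30.3581 m = 14314.2 J
14314.2 J ÷ (3600000 J/kWh) = 0.00397617 kWh

0.00398 kWh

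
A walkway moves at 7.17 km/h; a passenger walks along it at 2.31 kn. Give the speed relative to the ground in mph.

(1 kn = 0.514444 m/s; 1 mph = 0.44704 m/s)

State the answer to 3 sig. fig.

7.17 km/h × (1/3.6) = 1.99167 m/s
2.31 kn × 0.514444 = 1.18837 m/s
Total: 1.99167 + 1.18837 = 3.18004 m/s
In mph: 3.18004 / 0.44704 = 7.11355 mph

7.11 mph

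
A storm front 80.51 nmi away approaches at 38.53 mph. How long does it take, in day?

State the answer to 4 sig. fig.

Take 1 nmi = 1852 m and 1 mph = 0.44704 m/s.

0.1002 day

80.51 nmi × 1852 → 149105 m
38.53 mph × 0.44704 → 17.2245 m/s
t = d / v = 149105 m / 17.2245 m/s = 8656.56 s
8656.56 s ÷ (86400 s/day) = 0.100192 day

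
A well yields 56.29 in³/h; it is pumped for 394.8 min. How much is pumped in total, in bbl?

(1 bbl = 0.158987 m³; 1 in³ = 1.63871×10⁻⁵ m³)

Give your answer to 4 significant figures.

0.03818 bbl

56.29 in³/h → 2.56231×10⁻⁷ m³/s
394.8 min → 23688 s
V = Q × t = 2.56231×10⁻⁷ × 23688 = 0.0060696 m³
In bbl: 0.0060696 / 0.158987 = 0.0381767 bbl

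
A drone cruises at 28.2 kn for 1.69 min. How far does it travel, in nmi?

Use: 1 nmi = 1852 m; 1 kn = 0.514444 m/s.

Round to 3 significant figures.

0.794 nmi

28.2 kn × 0.514444 = 14.5073 m/s
1.69 min × 60 = 101.4 s
d = v × t = 14.5073 m/s × 101.4 s = 1471.04 m
1471.04 m ÷ (1852 m/nmi) = 0.794298 nmi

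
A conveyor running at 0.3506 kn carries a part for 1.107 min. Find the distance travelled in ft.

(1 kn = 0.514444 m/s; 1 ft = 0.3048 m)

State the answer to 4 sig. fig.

39.30 ft

0.3506 kn × 0.514444 → 0.180364 m/s
1.107 min × 60 → 66.42 s
d = v × t = 0.180364 m/s × 66.42 s = 11.9798 m
11.9798 m ÷ (0.3048 m/ft) = 39.3038 ft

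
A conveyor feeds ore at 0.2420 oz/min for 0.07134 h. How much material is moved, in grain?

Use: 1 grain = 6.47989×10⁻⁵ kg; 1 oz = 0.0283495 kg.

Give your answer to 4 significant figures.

453.2 grain

0.2420 oz/min → 1.14343×10⁻⁴ kg/s
0.07134 h → 256.824 s
m = ṁ × t = 1.14343×10⁻⁴ × 256.824 = 0.029366 kg
In grain: 0.029366 / 6.47989×10⁻⁵ = 453.187 grain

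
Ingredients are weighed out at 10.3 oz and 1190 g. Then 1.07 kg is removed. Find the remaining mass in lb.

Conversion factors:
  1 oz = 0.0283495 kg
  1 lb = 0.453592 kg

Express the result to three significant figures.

10.3 oz × 0.0283495 → 0.292 kg
1190 g × 0.001 → 1.19 kg
1.07 kg (already kg)
Result: 0.292 + 1.19 − 1.07 = 0.412 kg
In lb: 0.412 / 0.453592 = 0.908305 lb

0.908 lb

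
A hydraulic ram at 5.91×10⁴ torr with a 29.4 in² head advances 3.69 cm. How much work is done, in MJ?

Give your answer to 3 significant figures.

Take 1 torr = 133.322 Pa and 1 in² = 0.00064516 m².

5.91×10⁴ torr → 7.87933×10⁶ Pa
29.4 in² → 0.0189677 m²
F = P × A = 7.87933×10⁶ × 0.0189677 = 149453 N
3.69 cm → 0.0369 m
W = F × d = 149453 × 0.0369 = 5514.82 J
In MJ: 5514.82 / 1000000 = 0.00551482 MJ

0.00551 MJ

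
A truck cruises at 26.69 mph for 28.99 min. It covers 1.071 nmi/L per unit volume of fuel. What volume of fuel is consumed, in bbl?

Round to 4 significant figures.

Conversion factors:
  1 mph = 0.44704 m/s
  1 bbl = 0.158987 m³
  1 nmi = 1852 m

26.69 mph → 11.9315 m/s
28.99 min → 1739.4 s
d = v × t = 11.9315 × 1739.4 = 20753.7 m
1.071 nmi/L → 1.98349×10⁶ m/m³
V = d / (distance per unit fuel) = 20753.7 / 1.98349×10⁶ = 0.0104632 m³
In bbl: 0.0104632 / 0.158987 = 0.0658117 bbl

0.06581 bbl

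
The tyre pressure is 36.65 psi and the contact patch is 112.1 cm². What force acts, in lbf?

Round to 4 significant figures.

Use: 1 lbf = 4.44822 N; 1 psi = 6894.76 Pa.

36.65 psi × 6894.76 → 252693 Pa
112.1 cm² × 0.0001 → 0.01121 m²
F = P × A = 252693 Pa × 0.01121 m² = 2832.69 N
2832.69 N ÷ (4.44822 N/lbf) = 636.814 lbf

636.8 lbf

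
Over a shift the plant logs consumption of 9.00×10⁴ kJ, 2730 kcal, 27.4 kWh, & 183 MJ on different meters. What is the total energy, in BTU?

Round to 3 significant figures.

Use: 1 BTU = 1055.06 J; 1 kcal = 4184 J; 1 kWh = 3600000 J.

9.00×10⁴ kJ × 1000 → 9×10⁷ J
2730 kcal × 4184 → 1.14223×10⁷ J
27.4 kWh × 3600000 → 9.864×10⁷ J
183 MJ × 1000000 → 1.83×10⁸ J
Combined: 9×10⁷ + 1.14223×10⁷ + 9.864×10⁷ + 1.83×10⁸ = 3.83062×10⁸ J
In BTU: 3.83062×10⁸ / 1055.06 = 363071 BTU

3.63×10⁵ BTU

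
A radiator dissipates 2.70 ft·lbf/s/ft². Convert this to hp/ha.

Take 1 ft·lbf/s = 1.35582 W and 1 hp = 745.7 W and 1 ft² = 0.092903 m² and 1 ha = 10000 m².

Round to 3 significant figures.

528 hp/ha

2.70 ft·lbf/s/ft² × 1.35582 W/ft·lbf/s ÷ 0.092903 m²/ft² = 39.4036 W/m²
39.4036 W/m² ÷ 745.7 W/hp × 10000 m²/ha = 528.411 hp/ha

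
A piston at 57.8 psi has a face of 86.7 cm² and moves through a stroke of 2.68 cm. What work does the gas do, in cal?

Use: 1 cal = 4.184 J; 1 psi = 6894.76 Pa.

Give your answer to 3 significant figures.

57.8 psi → 398517 Pa
86.7 cm² → 0.00867 m²
F = P × A = 398517 × 0.00867 = 3455.14 N
2.68 cm → 0.0268 m
W = F × d = 3455.14 × 0.0268 = 92.5978 J
In cal: 92.5978 / 4.184 = 22.1314 cal

22.1 cal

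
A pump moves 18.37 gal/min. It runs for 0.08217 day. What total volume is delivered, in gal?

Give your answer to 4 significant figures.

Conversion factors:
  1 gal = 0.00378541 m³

18.37 gal/min → 0.00115897 m³/s
0.08217 day → 7099.49 s
V = Q × t = 0.00115897 × 7099.49 = 8.2281 m³
In gal: 8.2281 / 0.00378541 = 2173.64 gal

2174 gal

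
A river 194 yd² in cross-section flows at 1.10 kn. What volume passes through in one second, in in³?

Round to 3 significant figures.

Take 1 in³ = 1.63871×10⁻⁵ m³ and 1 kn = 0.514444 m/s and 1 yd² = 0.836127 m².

5.60×10⁶ in³

1.10 kn × 0.514444 → 0.565888 m/s
194 yd² × 0.836127 → 162.209 m²
V = v × A × t = 0.565888 m/s × 162.209 m² × 1 s = 91.7921 m³
91.7921 m³ ÷ (1.63871×10⁻⁵ m³/in³) = 5.60149×10⁶ in³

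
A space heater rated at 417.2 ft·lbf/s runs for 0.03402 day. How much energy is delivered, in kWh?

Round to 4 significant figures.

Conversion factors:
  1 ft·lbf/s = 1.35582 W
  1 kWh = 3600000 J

417.2 ft·lbf/s × 1.35582 → 565.648 W
0.03402 day × 86400 → 2939.33 s
E = P × t = 565.648 W × 2939.33 s = 1.66263×10⁶ J
1.66263×10⁶ J ÷ (3600000 J/kWh) = 0.461842 kWh

0.4618 kWh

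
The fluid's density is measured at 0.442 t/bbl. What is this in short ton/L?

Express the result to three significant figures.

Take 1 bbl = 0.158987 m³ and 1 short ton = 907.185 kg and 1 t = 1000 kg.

0.00306 short ton/L

0.442 t/bbl × 1000 kg/t ÷ 0.158987 m³/bbl = 2780.1 kg/m³
2780.1 kg/m³ ÷ 907.185 kg/short ton × 0.001 m³/L = 0.00306453 short ton/L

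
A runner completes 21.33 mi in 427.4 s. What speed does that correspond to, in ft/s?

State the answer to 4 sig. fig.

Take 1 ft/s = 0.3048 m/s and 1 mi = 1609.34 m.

263.5 ft/s

21.33 mi × 1609.34 → 34327.2 m
v = d / t = 34327.2 m / 427.4 s = 80.3163 m/s
80.3163 m/s ÷ (0.3048 m/s/ft/s) = 263.505 ft/s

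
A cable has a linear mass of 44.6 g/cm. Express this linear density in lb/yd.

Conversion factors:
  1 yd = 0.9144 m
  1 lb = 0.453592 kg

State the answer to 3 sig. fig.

8.99 lb/yd

44.6 g/cm × 0.001 kg/g ÷ 0.01 m/cm = 4.46 kg/m
4.46 kg/m ÷ 0.453592 kg/lb × 0.9144 m/yd = 8.99095 lb/yd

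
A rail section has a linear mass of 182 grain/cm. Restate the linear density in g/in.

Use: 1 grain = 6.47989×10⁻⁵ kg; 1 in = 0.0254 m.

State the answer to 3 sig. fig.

30.0 g/in

182 grain/cm × 6.47989×10⁻⁵ kg/grain ÷ 0.01 m/cm = 1.17934 kg/m
1.17934 kg/m ÷ 0.001 kg/g × 0.0254 m/in = 29.9552 g/in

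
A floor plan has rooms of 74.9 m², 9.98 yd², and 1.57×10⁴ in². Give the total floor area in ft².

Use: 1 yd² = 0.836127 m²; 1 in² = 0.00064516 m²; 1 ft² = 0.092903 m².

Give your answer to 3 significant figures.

1010 ft²

74.9 m² (already m²)
9.98 yd² × 0.836127 = 8.34455 m²
1.57×10⁴ in² × 0.00064516 = 10.129 m²
Sum: 74.9 + 8.34455 + 10.129 = 93.3736 m²
In ft²: 93.3736 / 0.092903 = 1005.07 ft²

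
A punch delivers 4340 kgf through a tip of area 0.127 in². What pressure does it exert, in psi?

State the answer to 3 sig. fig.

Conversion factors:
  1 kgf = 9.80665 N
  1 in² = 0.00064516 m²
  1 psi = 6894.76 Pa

7.53×10⁴ psi

4340 kgf × 9.80665 = 42560.9 N
0.127 in² × 0.00064516 = 8.19353×10⁻⁵ m²
P = F / A = 42560.9 N / 8.19353×10⁻⁵ m² = 5.19445×10⁸ Pa
5.19445×10⁸ Pa ÷ (6894.76 Pa/psi) = 75339.1 psi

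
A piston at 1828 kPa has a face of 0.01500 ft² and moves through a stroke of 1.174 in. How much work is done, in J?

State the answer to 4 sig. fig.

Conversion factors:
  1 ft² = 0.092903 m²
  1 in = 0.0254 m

1828 kPa → 1.828×10⁶ Pa
0.01500 ft² → 0.00139354 m²
F = P × A = 1.828×10⁶ × 0.00139354 = 2547.39 N
1.174 in → 0.0298196 m
W = F × d = 2547.39 × 0.0298196 = 75.9622 J

75.96 J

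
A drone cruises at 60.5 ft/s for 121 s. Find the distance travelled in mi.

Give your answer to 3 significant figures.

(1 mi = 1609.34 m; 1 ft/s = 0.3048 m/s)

1.39 mi

60.5 ft/s × 0.3048 = 18.4404 m/s
d = v × t = 18.4404 m/s × 121 s = 2231.29 m
2231.29 m ÷ (1609.34 m/mi) = 1.38646 mi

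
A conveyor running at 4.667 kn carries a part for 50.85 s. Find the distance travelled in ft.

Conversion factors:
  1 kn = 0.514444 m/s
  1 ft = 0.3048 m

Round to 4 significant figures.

400.5 ft

4.667 kn × 0.514444 → 2.40091 m/s
d = v × t = 2.40091 m/s × 50.85 s = 122.086 m
122.086 m ÷ (0.3048 m/ft) = 400.545 ft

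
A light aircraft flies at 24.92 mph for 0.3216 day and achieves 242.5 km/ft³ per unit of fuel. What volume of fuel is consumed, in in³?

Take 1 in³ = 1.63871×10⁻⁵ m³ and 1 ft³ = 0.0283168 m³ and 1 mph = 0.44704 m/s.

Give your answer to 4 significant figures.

24.92 mph → 11.1402 m/s
0.3216 day → 27786.2 s
d = v × t = 11.1402 × 27786.2 = 309544 m
242.5 km/ft³ → 8.56382×10⁶ m/m³
V = d / (distance per unit fuel) = 309544 / 8.56382×10⁶ = 0.0361456 m³
In in³: 0.0361456 / 1.63871×10⁻⁵ = 2205.73 in³

2206 in³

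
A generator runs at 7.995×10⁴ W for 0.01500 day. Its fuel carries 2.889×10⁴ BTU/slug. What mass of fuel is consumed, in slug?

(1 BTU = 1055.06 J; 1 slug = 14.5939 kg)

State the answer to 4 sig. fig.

3.399 slug

0.01500 day → 1296 s
E = P × t = 79950 × 1296 = 1.03615×10⁸ J
2.889×10⁴ BTU/slug → 2.08859×10⁶ J/kg
m = E / e_s = 1.03615×10⁸ / 2.08859×10⁶ = 49.61 kg
In slug: 49.61 / 14.5939 = 3.39937 slug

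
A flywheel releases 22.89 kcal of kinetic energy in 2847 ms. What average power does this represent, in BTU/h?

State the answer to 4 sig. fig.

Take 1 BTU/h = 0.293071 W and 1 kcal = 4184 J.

22.89 kcal × 4184 = 95771.8 J
2847 ms × 0.001 = 2.847 s
P = E / t = 95771.8 J / 2.847 s = 33639.6 W
33639.6 W ÷ (0.293071 W/BTU/h) = 114783 BTU/h

1.148×10⁵ BTU/h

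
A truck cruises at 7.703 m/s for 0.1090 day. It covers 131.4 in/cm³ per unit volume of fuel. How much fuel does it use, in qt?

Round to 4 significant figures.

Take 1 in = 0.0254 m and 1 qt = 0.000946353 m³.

22.97 qt

0.1090 day → 9417.6 s
d = v × t = 7.703 × 9417.6 = 72543.8 m
131.4 in/cm³ → 3.33756×10⁶ m/m³
V = d / (distance per unit fuel) = 72543.8 / 3.33756×10⁶ = 0.0217356 m³
In qt: 0.0217356 / 0.000946353 = 22.9678 qt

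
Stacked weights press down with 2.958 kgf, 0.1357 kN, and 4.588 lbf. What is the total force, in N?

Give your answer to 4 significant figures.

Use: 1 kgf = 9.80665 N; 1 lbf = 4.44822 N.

185.1 N

2.958 kgf × 9.80665 → 29.0081 N
0.1357 kN × 1000 → 135.7 N
4.588 lbf × 4.44822 → 20.4084 N
Combined: 29.0081 + 135.7 + 20.4084 = 185.116 N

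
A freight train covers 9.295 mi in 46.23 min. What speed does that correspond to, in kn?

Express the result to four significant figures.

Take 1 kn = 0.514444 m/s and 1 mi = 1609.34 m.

9.295 mi × 1609.34 → 14958.8 m
46.23 min × 60 → 2773.8 s
v = d / t = 14958.8 m / 2773.8 s = 5.39289 m/s
5.39289 m/s ÷ (0.514444 m/s/kn) = 10.4829 kn

10.48 kn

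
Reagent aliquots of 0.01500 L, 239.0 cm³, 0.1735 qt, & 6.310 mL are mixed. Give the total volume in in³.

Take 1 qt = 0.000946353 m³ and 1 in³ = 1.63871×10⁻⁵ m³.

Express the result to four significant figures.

0.01500 L × 0.001 = 1.5×10⁻⁵ m³
239.0 cm³ × 10⁻⁶ = 2.39×10⁻⁴ m³
0.1735 qt × 0.000946353 = 1.64192×10⁻⁴ m³
6.310 mL × 10⁻⁶ = 6.31×10⁻⁶ m³
Combined: 1.5×10⁻⁵ + 2.39×10⁻⁴ + 1.64192×10⁻⁴ + 6.31×10⁻⁶ = 4.24502×10⁻⁴ m³
In in³: 4.24502×10⁻⁴ / 1.63871×10⁻⁵ = 25.9046 in³

25.90 in³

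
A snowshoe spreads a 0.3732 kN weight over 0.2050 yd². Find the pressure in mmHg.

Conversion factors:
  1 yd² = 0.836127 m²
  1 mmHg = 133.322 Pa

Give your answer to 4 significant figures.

0.3732 kN × 1000 = 373.2 N
0.2050 yd² × 0.836127 = 0.171406 m²
P = F / A = 373.2 N / 0.171406 m² = 2177.29 Pa
2177.29 Pa ÷ (133.322 Pa/mmHg) = 16.3311 mmHg

16.33 mmHg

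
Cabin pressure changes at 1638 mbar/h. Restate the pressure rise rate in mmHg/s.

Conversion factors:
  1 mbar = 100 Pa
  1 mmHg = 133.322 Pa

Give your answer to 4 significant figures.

0.3413 mmHg/s

1638 mbar/h × 100 Pa/mbar ÷ 3600 s/h = 45.5 Pa/s
45.5 Pa/s ÷ 133.322 Pa/mmHg = 0.341279 mmHg/s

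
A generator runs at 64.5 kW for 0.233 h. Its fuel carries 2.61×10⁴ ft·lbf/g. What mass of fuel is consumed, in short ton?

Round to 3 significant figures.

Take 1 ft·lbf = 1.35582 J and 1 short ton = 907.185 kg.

64.5 kW → 64500 W
0.233 h → 838.8 s
E = P × t = 64500 × 838.8 = 5.41026×10⁷ J
2.61×10⁴ ft·lbf/g → 3.53869×10⁷ J/kg
m = E / e_s = 5.41026×10⁷ / 3.53869×10⁷ = 1.52889 kg
In short ton: 1.52889 / 907.185 = 0.00168531 short ton

0.00169 short ton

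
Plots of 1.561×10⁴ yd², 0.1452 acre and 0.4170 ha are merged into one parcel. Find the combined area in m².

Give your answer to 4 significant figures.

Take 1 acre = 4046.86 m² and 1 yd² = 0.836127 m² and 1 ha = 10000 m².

1.781×10⁴ m²

1.561×10⁴ yd² × 0.836127 = 13051.9 m²
0.1452 acre × 4046.86 = 587.604 m²
0.4170 ha × 10000 = 4170 m²
Total: 13051.9 + 587.604 + 4170 = 17809.5 m²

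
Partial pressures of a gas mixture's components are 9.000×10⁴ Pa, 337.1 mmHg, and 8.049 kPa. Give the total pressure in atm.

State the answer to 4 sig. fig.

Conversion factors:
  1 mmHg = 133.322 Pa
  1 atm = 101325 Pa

9.000×10⁴ Pa (already Pa)
337.1 mmHg × 133.322 = 44942.8 Pa
8.049 kPa × 1000 = 8049 Pa
Total: 90000 + 44942.8 + 8049 = 142992 Pa
In atm: 142992 / 101325 = 1.41122 atm

1.411 atm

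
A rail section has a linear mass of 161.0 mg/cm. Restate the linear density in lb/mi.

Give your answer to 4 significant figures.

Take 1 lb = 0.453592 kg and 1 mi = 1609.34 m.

161.0 mg/cm × 10⁻⁶ kg/mg ÷ 0.01 m/cm = 0.0161 kg/m
0.0161 kg/m ÷ 0.453592 kg/lb × 1609.34 m/mi = 57.1226 lb/mi

57.12 lb/mi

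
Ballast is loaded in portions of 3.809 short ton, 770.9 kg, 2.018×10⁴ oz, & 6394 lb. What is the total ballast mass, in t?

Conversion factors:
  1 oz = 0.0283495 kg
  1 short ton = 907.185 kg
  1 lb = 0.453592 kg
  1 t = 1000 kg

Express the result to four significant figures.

7.699 t

3.809 short ton × 907.185 = 3455.47 kg
770.9 kg (already kg)
2.018×10⁴ oz × 0.0283495 = 572.093 kg
6394 lb × 0.453592 = 2900.27 kg
Sum: 3455.47 + 770.9 + 572.093 + 2900.27 = 7698.73 kg
In t: 7698.73 / 1000 = 7.69873 t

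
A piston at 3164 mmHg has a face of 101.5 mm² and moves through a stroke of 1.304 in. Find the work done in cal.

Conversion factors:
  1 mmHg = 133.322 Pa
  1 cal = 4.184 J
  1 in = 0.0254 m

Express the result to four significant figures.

3164 mmHg → 421831 Pa
101.5 mm² → 1.015×10⁻⁴ m²
F = P × A = 421831 × 1.015×10⁻⁴ = 42.8158 N
1.304 in → 0.0331216 m
W = F × d = 42.8158 × 0.0331216 = 1.41813 J
In cal: 1.41813 / 4.184 = 0.338941 cal

0.3389 cal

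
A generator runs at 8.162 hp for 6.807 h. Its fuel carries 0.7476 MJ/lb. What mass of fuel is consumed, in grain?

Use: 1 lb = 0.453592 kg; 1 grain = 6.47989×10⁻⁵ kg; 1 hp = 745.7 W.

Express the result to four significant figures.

8.162 hp → 6086.4 W
6.807 h → 24505.2 s
E = P × t = 6086.4 × 24505.2 = 1.49148×10⁸ J
0.7476 MJ/lb → 1.64818×10⁶ J/kg
m = E / e_s = 1.49148×10⁸ / 1.64818×10⁶ = 90.4925 kg
In grain: 90.4925 / 6.47989×10⁻⁵ = 1.39651×10⁶ grain

1.397×10⁶ grain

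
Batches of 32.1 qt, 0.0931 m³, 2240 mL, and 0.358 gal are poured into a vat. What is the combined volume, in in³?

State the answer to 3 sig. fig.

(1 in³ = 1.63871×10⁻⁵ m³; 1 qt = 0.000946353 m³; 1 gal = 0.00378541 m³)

32.1 qt × 0.000946353 → 0.0303779 m³
0.0931 m³ (already m³)
2240 mL × 10⁻⁶ → 0.00224 m³
0.358 gal × 0.00378541 → 0.00135518 m³
Total: 0.0303779 + 0.0931 + 0.00224 + 0.00135518 = 0.127073 m³
In in³: 0.127073 / 1.63871×10⁻⁵ = 7754.45 in³

7750 in³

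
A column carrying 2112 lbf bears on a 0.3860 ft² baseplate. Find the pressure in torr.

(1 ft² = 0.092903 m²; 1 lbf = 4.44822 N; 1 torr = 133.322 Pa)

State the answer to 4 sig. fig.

1965 torr

2112 lbf × 4.44822 = 9394.64 N
0.3860 ft² × 0.092903 = 0.0358606 m²
P = F / A = 9394.64 N / 0.0358606 m² = 261977 Pa
261977 Pa ÷ (133.322 Pa/torr) = 1964.99 torr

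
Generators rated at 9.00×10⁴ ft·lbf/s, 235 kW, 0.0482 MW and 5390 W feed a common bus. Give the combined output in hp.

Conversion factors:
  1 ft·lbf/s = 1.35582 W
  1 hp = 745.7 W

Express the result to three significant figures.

551 hp

9.00×10⁴ ft·lbf/s × 1.35582 = 122024 W
235 kW × 1000 = 235000 W
0.0482 MW × 1000000 = 48200 W
5390 W (already W)
Sum: 122024 + 235000 + 48200 + 5390 = 410614 W
In hp: 410614 / 745.7 = 550.642 hp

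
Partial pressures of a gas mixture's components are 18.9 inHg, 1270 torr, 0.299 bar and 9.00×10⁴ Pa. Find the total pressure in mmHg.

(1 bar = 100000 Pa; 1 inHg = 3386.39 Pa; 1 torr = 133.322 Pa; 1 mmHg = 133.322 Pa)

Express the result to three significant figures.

18.9 inHg × 3386.39 → 64002.8 Pa
1270 torr × 133.322 → 169319 Pa
0.299 bar × 100000 → 29900 Pa
9.00×10⁴ Pa (already Pa)
Sum: 64002.8 + 169319 + 29900 + 90000 = 353222 Pa
In mmHg: 353222 / 133.322 = 2649.39 mmHg

2650 mmHg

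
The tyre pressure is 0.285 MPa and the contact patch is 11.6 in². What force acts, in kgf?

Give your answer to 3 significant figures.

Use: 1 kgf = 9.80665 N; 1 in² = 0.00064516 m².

217 kgf

0.285 MPa × 1000000 → 285000 Pa
11.6 in² × 0.00064516 → 0.00748386 m²
F = P × A = 285000 Pa × 0.00748386 m² = 2132.9 N
2132.9 N ÷ (9.80665 N/kgf) = 217.495 kgf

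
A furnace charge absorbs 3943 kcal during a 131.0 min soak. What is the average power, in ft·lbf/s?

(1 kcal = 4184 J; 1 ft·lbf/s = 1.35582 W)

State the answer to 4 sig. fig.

1548 ft·lbf/s

3943 kcal × 4184 = 1.64975×10⁷ J
131.0 min × 60 = 7860 s
P = E / t = 1.64975×10⁷ J / 7860 s = 2098.92 W
2098.92 W ÷ (1.35582 W/ft·lbf/s) = 1548.08 ft·lbf/s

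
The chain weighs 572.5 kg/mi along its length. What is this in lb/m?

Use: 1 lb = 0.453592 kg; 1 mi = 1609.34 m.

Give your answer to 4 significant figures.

572.5 kg/mi ÷ 1609.34 m/mi = 0.355736 kg/m
0.355736 kg/m ÷ 0.453592 kg/lb = 0.784264 lb/m

0.7843 lb/m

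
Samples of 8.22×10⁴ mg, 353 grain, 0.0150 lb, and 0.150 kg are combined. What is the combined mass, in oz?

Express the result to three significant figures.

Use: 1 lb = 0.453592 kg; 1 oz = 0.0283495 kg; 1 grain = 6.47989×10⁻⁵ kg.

9.24 oz

8.22×10⁴ mg × 10⁻⁶ = 0.0822 kg
353 grain × 6.47989×10⁻⁵ = 0.022874 kg
0.0150 lb × 0.453592 = 0.00680388 kg
0.150 kg (already kg)
Total: 0.0822 + 0.022874 + 0.00680388 + 0.15 = 0.261878 kg
In oz: 0.261878 / 0.0283495 = 9.23748 oz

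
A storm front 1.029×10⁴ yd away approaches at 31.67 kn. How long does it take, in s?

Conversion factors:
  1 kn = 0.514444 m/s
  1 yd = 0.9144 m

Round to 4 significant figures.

1.029×10⁴ yd × 0.9144 = 9409.18 m
31.67 kn × 0.514444 = 16.2924 m/s
t = d / v = 9409.18 m / 16.2924 m/s = 577.52 s

577.5 s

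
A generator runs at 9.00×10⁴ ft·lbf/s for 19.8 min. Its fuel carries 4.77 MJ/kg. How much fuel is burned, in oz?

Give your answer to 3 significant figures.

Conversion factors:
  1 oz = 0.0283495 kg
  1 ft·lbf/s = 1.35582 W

1070 oz

9.00×10⁴ ft·lbf/s → 122024 W
19.8 min → 1188 s
E = P × t = 122024 × 1188 = 1.44965×10⁸ J
4.77 MJ/kg → 4.77×10⁶ J/kg
m = E / e_s = 1.44965×10⁸ / 4.77×10⁶ = 30.391 kg
In oz: 30.391 / 0.0283495 = 1072.01 oz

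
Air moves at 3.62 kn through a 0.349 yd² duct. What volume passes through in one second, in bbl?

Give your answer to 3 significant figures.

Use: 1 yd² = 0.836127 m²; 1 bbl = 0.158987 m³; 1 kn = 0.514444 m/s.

3.62 kn × 0.514444 → 1.86229 m/s
0.349 yd² × 0.836127 → 0.291808 m²
V = v × A × t = 1.86229 m/s × 0.291808 m² × 1 s = 0.543431 m³
0.543431 m³ ÷ (0.158987 m³/bbl) = 3.41808 bbl

3.42 bbl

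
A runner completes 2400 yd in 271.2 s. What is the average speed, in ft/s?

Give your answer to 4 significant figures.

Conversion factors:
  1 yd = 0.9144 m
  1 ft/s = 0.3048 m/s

26.55 ft/s

2400 yd × 0.9144 = 2194.56 m
v = d / t = 2194.56 m / 271.2 s = 8.09204 m/s
8.09204 m/s ÷ (0.3048 m/s/ft/s) = 26.5487 ft/s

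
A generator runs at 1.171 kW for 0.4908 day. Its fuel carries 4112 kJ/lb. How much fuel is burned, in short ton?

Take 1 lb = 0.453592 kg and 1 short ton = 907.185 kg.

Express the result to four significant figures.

1.171 kW → 1171 W
0.4908 day → 42405.1 s
E = P × t = 1171 × 42405.1 = 4.96564×10⁷ J
4112 kJ/lb → 9.06542×10⁶ J/kg
m = E / e_s = 4.96564×10⁷ / 9.06542×10⁶ = 5.47756 kg
In short ton: 5.47756 / 907.185 = 0.00603797 short ton

0.006038 short ton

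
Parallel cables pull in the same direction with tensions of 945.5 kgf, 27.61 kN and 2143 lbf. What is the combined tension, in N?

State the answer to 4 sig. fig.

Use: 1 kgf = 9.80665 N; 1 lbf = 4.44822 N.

4.641×10⁴ N

945.5 kgf × 9.80665 → 9272.19 N
27.61 kN × 1000 → 27610 N
2143 lbf × 4.44822 → 9532.54 N
Combined: 9272.19 + 27610 + 9532.54 = 46414.7 N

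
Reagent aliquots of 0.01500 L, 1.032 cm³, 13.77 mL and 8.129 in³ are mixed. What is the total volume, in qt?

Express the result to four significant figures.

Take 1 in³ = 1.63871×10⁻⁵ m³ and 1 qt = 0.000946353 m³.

0.1723 qt

0.01500 L × 0.001 → 1.5×10⁻⁵ m³
1.032 cm³ × 10⁻⁶ → 1.032×10⁻⁶ m³
13.77 mL × 10⁻⁶ → 1.377×10⁻⁵ m³
8.129 in³ × 1.63871×10⁻⁵ → 1.33211×10⁻⁴ m³
Total: 1.5×10⁻⁵ + 1.032×10⁻⁶ + 1.377×10⁻⁵ + 1.33211×10⁻⁴ = 1.63013×10⁻⁴ m³
In qt: 1.63013×10⁻⁴ / 0.000946353 = 0.172254 qt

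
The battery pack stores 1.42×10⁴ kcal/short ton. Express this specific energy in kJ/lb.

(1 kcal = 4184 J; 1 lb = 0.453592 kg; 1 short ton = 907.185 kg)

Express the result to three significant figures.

1.42×10⁴ kcal/short ton × 4184 J/kcal ÷ 907.185 kg/short ton = 65491.4 J/kg
65491.4 J/kg ÷ 1000 J/kJ × 0.453592 kg/lb = 29.7064 kJ/lb

29.7 kJ/lb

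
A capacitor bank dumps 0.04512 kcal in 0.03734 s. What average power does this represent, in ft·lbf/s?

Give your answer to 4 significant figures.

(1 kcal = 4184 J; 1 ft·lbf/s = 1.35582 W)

3729 ft·lbf/s

0.04512 kcal × 4184 = 188.782 J
P = E / t = 188.782 J / 0.03734 s = 5055.76 W
5055.76 W ÷ (1.35582 W/ft·lbf/s) = 3728.93 ft·lbf/s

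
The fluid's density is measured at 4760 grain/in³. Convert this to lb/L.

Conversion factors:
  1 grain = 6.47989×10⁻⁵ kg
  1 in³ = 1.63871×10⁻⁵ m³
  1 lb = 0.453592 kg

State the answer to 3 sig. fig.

41.5 lb/L

4760 grain/in³ × 6.47989×10⁻⁵ kg/grain ÷ 1.63871×10⁻⁵ m³/in³ = 18822.3 kg/m³
18822.3 kg/m³ ÷ 0.453592 kg/lb × 0.001 m³/L = 41.4961 lb/L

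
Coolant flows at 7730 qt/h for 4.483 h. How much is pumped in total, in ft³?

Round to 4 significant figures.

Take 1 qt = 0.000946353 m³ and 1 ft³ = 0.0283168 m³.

7730 qt/h → 0.00203203 m³/s
4.483 h → 16138.8 s
V = Q × t = 0.00203203 × 16138.8 = 32.7945 m³
In ft³: 32.7945 / 0.0283168 = 1158.13 ft³

1158 ft³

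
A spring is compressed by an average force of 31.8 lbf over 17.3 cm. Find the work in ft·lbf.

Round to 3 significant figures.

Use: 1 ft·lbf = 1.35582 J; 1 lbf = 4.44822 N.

18.0 ft·lbf

31.8 lbf × 4.44822 = 141.453 N
17.3 cm × 0.01 = 0.173 m
W = F × d = 141.453 N × 0.173 m = 24.4714 J
24.4714 J ÷ (1.35582 J/ft·lbf) = 18.0492 ft·lbf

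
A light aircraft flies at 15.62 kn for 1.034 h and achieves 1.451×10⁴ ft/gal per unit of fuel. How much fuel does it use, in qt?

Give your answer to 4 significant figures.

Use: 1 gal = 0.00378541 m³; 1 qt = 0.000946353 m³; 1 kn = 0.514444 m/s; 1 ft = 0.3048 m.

15.62 kn → 8.03562 m/s
1.034 h → 3722.4 s
d = v × t = 8.03562 × 3722.4 = 29911.8 m
1.451×10⁴ ft/gal → 1.16834×10⁶ m/m³
V = d / (distance per unit fuel) = 29911.8 / 1.16834×10⁶ = 0.025602 m³
In qt: 0.025602 / 0.000946353 = 27.0533 qt

27.05 qt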